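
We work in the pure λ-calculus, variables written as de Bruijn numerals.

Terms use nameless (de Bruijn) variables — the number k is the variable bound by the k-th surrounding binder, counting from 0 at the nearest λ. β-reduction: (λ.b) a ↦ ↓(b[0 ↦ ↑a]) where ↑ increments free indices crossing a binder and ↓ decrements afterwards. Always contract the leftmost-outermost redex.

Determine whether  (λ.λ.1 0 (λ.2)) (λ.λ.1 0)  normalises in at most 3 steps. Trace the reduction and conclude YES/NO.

Answer: YES — reaches normal form λ.0 (λ.λ.λ.1 0) in 3 ≤ 3 steps

Working:
  start: (λ.λ.1 0 (λ.2)) (λ.λ.1 0)
  step 1: λ.(λ.λ.1 0) 0 (λ.λ.λ.1 0)
  step 2: λ.(λ.1 0) (λ.λ.λ.1 0)
  step 3: λ.0 (λ.λ.λ.1 0)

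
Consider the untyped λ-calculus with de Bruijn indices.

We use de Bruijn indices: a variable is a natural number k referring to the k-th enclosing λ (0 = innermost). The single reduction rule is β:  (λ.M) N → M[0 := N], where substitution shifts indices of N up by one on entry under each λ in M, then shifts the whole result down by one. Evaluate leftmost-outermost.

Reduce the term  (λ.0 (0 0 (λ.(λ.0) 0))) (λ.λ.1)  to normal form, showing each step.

Answer: normal form = λ.λ.λ.1  (in 4 steps)

Reduction:
  start: (λ.0 (0 0 (λ.(λ.0) 0))) (λ.λ.1)
  [1] (λ.λ.1) ((λ.λ.1) (λ.λ.1) (λ.(λ.0) 0))
  [2] λ.(λ.λ.1) (λ.λ.1) (λ.(λ.0) 0)
  [3] λ.(λ.λ.λ.1) (λ.(λ.0) 0)
  [4] λ.λ.λ.1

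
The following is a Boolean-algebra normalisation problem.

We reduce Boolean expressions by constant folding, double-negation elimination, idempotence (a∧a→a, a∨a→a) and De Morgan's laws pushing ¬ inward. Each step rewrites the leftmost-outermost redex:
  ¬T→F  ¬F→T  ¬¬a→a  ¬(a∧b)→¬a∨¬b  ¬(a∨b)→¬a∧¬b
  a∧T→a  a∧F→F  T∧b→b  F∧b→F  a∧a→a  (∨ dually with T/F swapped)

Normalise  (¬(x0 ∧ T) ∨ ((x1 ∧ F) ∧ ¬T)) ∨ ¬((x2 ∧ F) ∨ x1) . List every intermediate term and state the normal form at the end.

  start: (¬(x0 ∧ T) ∨ ((x1 ∧ F) ∧ ¬T)) ∨ ¬((x2 ∧ F) ∨ x1)
  [1] ((¬x0 ∨ ¬T) ∨ ((x1 ∧ F) ∧ ¬T)) ∨ ¬((x2 ∧ F) ∨ x1)
  [2] ((¬x0 ∨ F) ∨ ((x1 ∧ F) ∧ ¬T)) ∨ ¬((x2 ∧ F) ∨ x1)
  [3] (¬x0 ∨ ((x1 ∧ F) ∧ ¬T)) ∨ ¬((x2 ∧ F) ∨ x1)
  [4] (¬x0 ∨ (F ∧ ¬T)) ∨ ¬((x2 ∧ F) ∨ x1)
  [5] (¬x0 ∨ F) ∨ ¬((x2 ∧ F) ∨ x1)
  [6] ¬x0 ∨ ¬((x2 ∧ F) ∨ x1)
  [7] ¬x0 ∨ (¬(x2 ∧ F) ∧ ¬x1)
  [8] ¬x0 ∨ ((¬x2 ∨ ¬F) ∧ ¬x1)
  [9] ¬x0 ∨ ((¬x2 ∨ T) ∧ ¬x1)
  [10] ¬x0 ∨ (T ∧ ¬x1)
  [11] ¬x0 ∨ ¬x1

Answer: normal form = ¬x0 ∨ ¬x1  (in 11 steps)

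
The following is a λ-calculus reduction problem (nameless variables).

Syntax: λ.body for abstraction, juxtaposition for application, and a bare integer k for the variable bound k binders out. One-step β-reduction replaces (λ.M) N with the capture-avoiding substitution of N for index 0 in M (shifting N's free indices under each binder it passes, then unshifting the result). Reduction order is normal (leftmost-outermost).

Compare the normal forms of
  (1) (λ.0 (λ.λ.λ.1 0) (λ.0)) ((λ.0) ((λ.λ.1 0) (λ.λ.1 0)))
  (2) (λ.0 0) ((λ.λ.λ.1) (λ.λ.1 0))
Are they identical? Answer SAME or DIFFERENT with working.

Answer: DIFFERENT — A ⇓ λ.λ.1 0, B ⇓ λ.λ.λ.1

Working:
Term A:
  start: (λ.0 (λ.λ.λ.1 0) (λ.0)) ((λ.0) ((λ.λ.1 0) (λ.λ.1 0)))
  [1] (λ.0) ((λ.λ.1 0) (λ.λ.1 0)) (λ.λ.λ.1 0) (λ.0)
  [2] (λ.λ.1 0) (λ.λ.1 0) (λ.λ.λ.1 0) (λ.0)
  [3] (λ.(λ.λ.1 0) 0) (λ.λ.λ.1 0) (λ.0)
  [4] (λ.λ.1 0) (λ.λ.λ.1 0) (λ.0)
  [5] (λ.(λ.λ.λ.1 0) 0) (λ.0)
  [6] (λ.λ.λ.1 0) (λ.0)
  [7] λ.λ.1 0

Term B:
  start: (λ.0 0) ((λ.λ.λ.1) (λ.λ.1 0))
  [1] (λ.λ.λ.1) (λ.λ.1 0) ((λ.λ.λ.1) (λ.λ.1 0))
  [2] (λ.λ.1) ((λ.λ.λ.1) (λ.λ.1 0))
  [3] λ.(λ.λ.λ.1) (λ.λ.1 0)
  [4] λ.λ.λ.1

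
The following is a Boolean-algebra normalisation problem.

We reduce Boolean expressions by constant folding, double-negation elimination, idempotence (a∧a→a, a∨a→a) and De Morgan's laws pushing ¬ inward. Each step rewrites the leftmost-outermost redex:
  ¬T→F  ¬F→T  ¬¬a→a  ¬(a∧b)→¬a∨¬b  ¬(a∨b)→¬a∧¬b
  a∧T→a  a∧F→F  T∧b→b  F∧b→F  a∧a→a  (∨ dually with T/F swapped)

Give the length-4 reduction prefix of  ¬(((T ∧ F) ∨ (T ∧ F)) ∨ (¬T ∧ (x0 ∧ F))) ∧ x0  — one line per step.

Answer: after 4 steps: ((¬T ∨ ¬F) ∧ ¬(¬T ∧ (x0 ∧ F))) ∧ x0

Reduction:
  start: ¬(((T ∧ F) ∨ (T ∧ F)) ∨ (¬T ∧ (x0 ∧ F))) ∧ x0
  [1] (¬((T ∧ F) ∨ (T ∧ F)) ∧ ¬(¬T ∧ (x0 ∧ F))) ∧ x0
  [2] ((¬(T ∧ F) ∧ ¬(T ∧ F)) ∧ ¬(¬T ∧ (x0 ∧ F))) ∧ x0
  [3] (¬(T ∧ F) ∧ ¬(¬T ∧ (x0 ∧ F))) ∧ x0
  [4] ((¬T ∨ ¬F) ∧ ¬(¬T ∧ (x0 ∧ F))) ∧ x0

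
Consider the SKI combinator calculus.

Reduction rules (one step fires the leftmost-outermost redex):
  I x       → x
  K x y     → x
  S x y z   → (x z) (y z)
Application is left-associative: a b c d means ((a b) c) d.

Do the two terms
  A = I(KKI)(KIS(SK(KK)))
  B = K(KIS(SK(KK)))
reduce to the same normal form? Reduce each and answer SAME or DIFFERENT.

Answer: SAME — A ⇓ K(SK(KK)), B ⇓ K(SK(KK))

Derivation:
Term A:
  start: I(KKI)(KIS(SK(KK)))
  [1] KKI(KIS(SK(KK)))
  [2] K(KIS(SK(KK)))
  [3] K(I(SK(KK)))
  [4] K(SK(KK))

Term B:
  start: K(KIS(SK(KK)))
  [1] K(I(SK(KK)))
  [2] K(SK(KK))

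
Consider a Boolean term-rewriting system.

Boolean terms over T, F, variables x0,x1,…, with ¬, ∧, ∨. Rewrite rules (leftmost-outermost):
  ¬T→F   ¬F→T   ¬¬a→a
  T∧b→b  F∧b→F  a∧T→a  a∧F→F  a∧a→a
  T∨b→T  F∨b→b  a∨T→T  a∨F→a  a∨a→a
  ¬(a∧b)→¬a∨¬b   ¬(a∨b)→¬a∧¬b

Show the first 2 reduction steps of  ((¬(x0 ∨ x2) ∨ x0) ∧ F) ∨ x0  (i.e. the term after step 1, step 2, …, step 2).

  start: ((¬(x0 ∨ x2) ∨ x0) ∧ F) ∨ x0
  [1] F ∨ x0
  [2] x0

Answer: after 2 steps: x0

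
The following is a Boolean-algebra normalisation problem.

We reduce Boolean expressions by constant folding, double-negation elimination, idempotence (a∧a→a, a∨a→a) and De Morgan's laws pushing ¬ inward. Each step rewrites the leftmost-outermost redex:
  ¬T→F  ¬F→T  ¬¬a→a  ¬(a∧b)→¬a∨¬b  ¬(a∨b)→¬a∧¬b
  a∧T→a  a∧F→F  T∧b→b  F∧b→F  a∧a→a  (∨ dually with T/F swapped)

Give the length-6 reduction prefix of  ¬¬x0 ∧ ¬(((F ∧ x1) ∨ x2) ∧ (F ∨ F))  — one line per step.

Answer: after 6 steps: x0 ∧ ((T ∧ ¬x2) ∨ ¬(F ∨ F))

Reduction:
  start: ¬¬x0 ∧ ¬(((F ∧ x1) ∨ x2) ∧ (F ∨ F))
  →1  x0 ∧ ¬(((F ∧ x1) ∨ x2) ∧ (F ∨ F))
  →2  x0 ∧ (¬((F ∧ x1) ∨ x2) ∨ ¬(F ∨ F))
  →3  x0 ∧ ((¬(F ∧ x1) ∧ ¬x2) ∨ ¬(F ∨ F))
  →4  x0 ∧ (((¬F ∨ ¬x1) ∧ ¬x2) ∨ ¬(F ∨ F))
  →5  x0 ∧ (((T ∨ ¬x1) ∧ ¬x2) ∨ ¬(F ∨ F))
  →6  x0 ∧ ((T ∧ ¬x2) ∨ ¬(F ∨ F))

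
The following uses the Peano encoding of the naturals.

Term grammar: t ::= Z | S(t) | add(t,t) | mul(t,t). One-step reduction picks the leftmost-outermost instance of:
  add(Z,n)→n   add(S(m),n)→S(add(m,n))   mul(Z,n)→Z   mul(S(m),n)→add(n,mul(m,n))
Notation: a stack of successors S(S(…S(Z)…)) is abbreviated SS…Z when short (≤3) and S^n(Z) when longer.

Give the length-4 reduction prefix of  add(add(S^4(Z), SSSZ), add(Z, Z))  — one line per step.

Answer: after 4 steps: S(S(add(add(SSZ, SSSZ), add(Z, Z))))

Working:
  start: add(add(S^4(Z), SSSZ), add(Z, Z))
  [1] add(S(add(SSSZ, SSSZ)), add(Z, Z))
  [2] S(add(add(SSSZ, SSSZ), add(Z, Z)))
  [3] S(add(S(add(SSZ, SSSZ)), add(Z, Z)))
  [4] S(S(add(add(SSZ, SSSZ), add(Z, Z))))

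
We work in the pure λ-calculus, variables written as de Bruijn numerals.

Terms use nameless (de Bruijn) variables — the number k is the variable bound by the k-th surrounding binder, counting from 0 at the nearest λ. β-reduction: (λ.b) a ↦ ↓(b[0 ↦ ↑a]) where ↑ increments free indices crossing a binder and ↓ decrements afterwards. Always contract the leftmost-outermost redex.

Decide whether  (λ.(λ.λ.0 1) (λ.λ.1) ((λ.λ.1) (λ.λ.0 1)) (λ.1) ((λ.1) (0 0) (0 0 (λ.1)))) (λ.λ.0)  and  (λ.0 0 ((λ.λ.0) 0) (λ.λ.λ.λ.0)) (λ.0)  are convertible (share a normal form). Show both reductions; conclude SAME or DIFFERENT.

Term A:
  start: (λ.(λ.λ.0 1) (λ.λ.1) ((λ.λ.1) (λ.λ.0 1)) (λ.1) ((λ.1) (0 0) (0 0 (λ.1)))) (λ.λ.0)
  →1  (λ.λ.0 1) (λ.λ.1) ((λ.λ.1) (λ.λ.0 1)) (λ.λ.λ.0) ((λ.λ.λ.0) ((λ.λ.0) (λ.λ.0)) ((λ.λ.0) (λ.λ.0) (λ.λ.λ.0)))
  →2  (λ.0 (λ.λ.1)) ((λ.λ.1) (λ.λ.0 1)) (λ.λ.λ.0) ((λ.λ.λ.0) ((λ.λ.0) (λ.λ.0)) ((λ.λ.0) (λ.λ.0) (λ.λ.λ.0)))
  →3  (λ.λ.1) (λ.λ.0 1) (λ.λ.1) (λ.λ.λ.0) ((λ.λ.λ.0) ((λ.λ.0) (λ.λ.0)) ((λ.λ.0) (λ.λ.0) (λ.λ.λ.0)))
  →4  (λ.λ.λ.0 1) (λ.λ.1) (λ.λ.λ.0) ((λ.λ.λ.0) ((λ.λ.0) (λ.λ.0)) ((λ.λ.0) (λ.λ.0) (λ.λ.λ.0)))
  →5  (λ.λ.0 1) (λ.λ.λ.0) ((λ.λ.λ.0) ((λ.λ.0) (λ.λ.0)) ((λ.λ.0) (λ.λ.0) (λ.λ.λ.0)))
  →6  (λ.0 (λ.λ.λ.0)) ((λ.λ.λ.0) ((λ.λ.0) (λ.λ.0)) ((λ.λ.0) (λ.λ.0) (λ.λ.λ.0)))
  →7  (λ.λ.λ.0) ((λ.λ.0) (λ.λ.0)) ((λ.λ.0) (λ.λ.0) (λ.λ.λ.0)) (λ.λ.λ.0)
  →8  (λ.λ.0) ((λ.λ.0) (λ.λ.0) (λ.λ.λ.0)) (λ.λ.λ.0)
  →9  (λ.0) (λ.λ.λ.0)
  →10  λ.λ.λ.0

Term B:
  start: (λ.0 0 ((λ.λ.0) 0) (λ.λ.λ.λ.0)) (λ.0)
  →1  (λ.0) (λ.0) ((λ.λ.0) (λ.0)) (λ.λ.λ.λ.0)
  →2  (λ.0) ((λ.λ.0) (λ.0)) (λ.λ.λ.λ.0)
  →3  (λ.λ.0) (λ.0) (λ.λ.λ.λ.0)
  →4  (λ.0) (λ.λ.λ.λ.0)
  →5  λ.λ.λ.λ.0

Answer: DIFFERENT — A ⇓ λ.λ.λ.0, B ⇓ λ.λ.λ.λ.0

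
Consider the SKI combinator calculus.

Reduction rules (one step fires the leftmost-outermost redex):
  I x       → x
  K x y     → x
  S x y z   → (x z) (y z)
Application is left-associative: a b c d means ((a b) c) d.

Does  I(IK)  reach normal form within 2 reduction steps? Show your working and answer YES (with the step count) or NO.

Answer: YES — reaches normal form K in 2 ≤ 2 steps

Working:
  start: I(IK)
  step 1: IK
  step 2: K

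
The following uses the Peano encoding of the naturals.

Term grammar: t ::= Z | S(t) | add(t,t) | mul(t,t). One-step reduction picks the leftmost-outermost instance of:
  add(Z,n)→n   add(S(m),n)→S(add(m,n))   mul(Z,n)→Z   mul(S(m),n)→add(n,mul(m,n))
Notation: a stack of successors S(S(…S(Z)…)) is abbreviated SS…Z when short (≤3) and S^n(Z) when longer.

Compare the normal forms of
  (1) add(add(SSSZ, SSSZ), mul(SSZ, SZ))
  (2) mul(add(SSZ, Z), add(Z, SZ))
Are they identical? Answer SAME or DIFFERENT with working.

Answer: DIFFERENT — A ⇓ S^8(Z), B ⇓ SSZ

Reduction:
Term A:
  start: add(add(SSSZ, SSSZ), mul(SSZ, SZ))
  [1] add(S(add(SSZ, SSSZ)), mul(SSZ, SZ))
  [2] S(add(add(SSZ, SSSZ), mul(SSZ, SZ)))
  [3] S(add(S(add(SZ, SSSZ)), mul(SSZ, SZ)))
  [4] S(S(add(add(SZ, SSSZ), mul(SSZ, SZ))))
  [5] S(S(add(S(add(Z, SSSZ)), mul(SSZ, SZ))))
  [6] S(S(S(add(add(Z, SSSZ), mul(SSZ, SZ)))))
  [7] S(S(S(add(SSSZ, mul(SSZ, SZ)))))
  [8] S(S(S(S(add(SSZ, mul(SSZ, SZ))))))
  [9] S(S(S(S(S(add(SZ, mul(SSZ, SZ)))))))
  [10] S(S(S(S(S(S(add(Z, mul(SSZ, SZ))))))))
  [11] S(S(S(S(S(S(mul(SSZ, SZ)))))))
  [12] S(S(S(S(S(S(add(SZ, mul(SZ, SZ))))))))
  [13] S(S(S(S(S(S(S(add(Z, mul(SZ, SZ)))))))))
  [14] S(S(S(S(S(S(S(mul(SZ, SZ))))))))
  [15] S(S(S(S(S(S(S(add(SZ, mul(Z, SZ)))))))))
  [16] S(S(S(S(S(S(S(S(add(Z, mul(Z, SZ))))))))))
  [17] S(S(S(S(S(S(S(S(mul(Z, SZ)))))))))
  [18] S^8(Z)

Term B:
  start: mul(add(SSZ, Z), add(Z, SZ))
  [1] mul(S(add(SZ, Z)), add(Z, SZ))
  [2] add(add(Z, SZ), mul(add(SZ, Z), add(Z, SZ)))
  [3] add(SZ, mul(add(SZ, Z), add(Z, SZ)))
  [4] S(add(Z, mul(add(SZ, Z), add(Z, SZ))))
  [5] S(mul(add(SZ, Z), add(Z, SZ)))
  [6] S(mul(S(add(Z, Z)), add(Z, SZ)))
  [7] S(add(add(Z, SZ), mul(add(Z, Z), add(Z, SZ))))
  [8] S(add(SZ, mul(add(Z, Z), add(Z, SZ))))
  [9] S(S(add(Z, mul(add(Z, Z), add(Z, SZ)))))
  [10] S(S(mul(add(Z, Z), add(Z, SZ))))
  [11] S(S(mul(Z, add(Z, SZ))))
  [12] SSZ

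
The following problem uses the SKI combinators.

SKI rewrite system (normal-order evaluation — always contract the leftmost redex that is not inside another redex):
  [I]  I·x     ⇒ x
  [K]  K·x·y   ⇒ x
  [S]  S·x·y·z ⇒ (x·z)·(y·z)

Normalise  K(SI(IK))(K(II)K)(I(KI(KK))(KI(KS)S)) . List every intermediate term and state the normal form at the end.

Answer: normal form = S(KS)  (in 14 steps)

Reduction:
  start: K(SI(IK))(K(II)K)(I(KI(KK))(KI(KS)S))
  step 1: SI(IK)(I(KI(KK))(KI(KS)S))
  step 2: I(I(KI(KK))(KI(KS)S))(IK(I(KI(KK))(KI(KS)S)))
  step 3: I(KI(KK))(KI(KS)S)(IK(I(KI(KK))(KI(KS)S)))
  step 4: KI(KK)(KI(KS)S)(IK(I(KI(KK))(KI(KS)S)))
  step 5: I(KI(KS)S)(IK(I(KI(KK))(KI(KS)S)))
  step 6: KI(KS)S(IK(I(KI(KK))(KI(KS)S)))
  step 7: IS(IK(I(KI(KK))(KI(KS)S)))
  step 8: S(IK(I(KI(KK))(KI(KS)S)))
  step 9: S(K(I(KI(KK))(KI(KS)S)))
  step 10: S(K(KI(KK)(KI(KS)S)))
  step 11: S(K(I(KI(KS)S)))
  step 12: S(K(KI(KS)S))
  step 13: S(K(IS))
  step 14: S(KS)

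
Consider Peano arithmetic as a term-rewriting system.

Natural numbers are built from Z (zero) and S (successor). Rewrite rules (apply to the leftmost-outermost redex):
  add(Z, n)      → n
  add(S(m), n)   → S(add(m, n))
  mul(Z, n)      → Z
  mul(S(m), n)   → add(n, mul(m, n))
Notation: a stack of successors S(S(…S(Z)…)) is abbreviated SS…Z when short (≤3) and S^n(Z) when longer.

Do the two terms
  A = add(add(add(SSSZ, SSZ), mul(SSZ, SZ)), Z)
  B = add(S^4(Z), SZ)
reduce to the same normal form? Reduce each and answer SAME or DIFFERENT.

Answer: DIFFERENT — A ⇓ S^7(Z), B ⇓ S^5(Z)

Derivation:
Term A:
  start: add(add(add(SSSZ, SSZ), mul(SSZ, SZ)), Z)
  step 1: add(add(S(add(SSZ, SSZ)), mul(SSZ, SZ)), Z)
  step 2: add(S(add(add(SSZ, SSZ), mul(SSZ, SZ))), Z)
  step 3: S(add(add(add(SSZ, SSZ), mul(SSZ, SZ)), Z))
  step 4: S(add(add(S(add(SZ, SSZ)), mul(SSZ, SZ)), Z))
  step 5: S(add(S(add(add(SZ, SSZ), mul(SSZ, SZ))), Z))
  step 6: S(S(add(add(add(SZ, SSZ), mul(SSZ, SZ)), Z)))
  step 7: S(S(add(add(S(add(Z, SSZ)), mul(SSZ, SZ)), Z)))
  step 8: S(S(add(S(add(add(Z, SSZ), mul(SSZ, SZ))), Z)))
  step 9: S(S(S(add(add(add(Z, SSZ), mul(SSZ, SZ)), Z))))
  step 10: S(S(S(add(add(SSZ, mul(SSZ, SZ)), Z))))
  step 11: S(S(S(add(S(add(SZ, mul(SSZ, SZ))), Z))))
  step 12: S(S(S(S(add(add(SZ, mul(SSZ, SZ)), Z)))))
  step 13: S(S(S(S(add(S(add(Z, mul(SSZ, SZ))), Z)))))
  step 14: S(S(S(S(S(add(add(Z, mul(SSZ, SZ)), Z))))))
  step 15: S(S(S(S(S(add(mul(SSZ, SZ), Z))))))
  step 16: S(S(S(S(S(add(add(SZ, mul(SZ, SZ)), Z))))))
  step 17: S(S(S(S(S(add(S(add(Z, mul(SZ, SZ))), Z))))))
  step 18: S(S(S(S(S(S(add(add(Z, mul(SZ, SZ)), Z)))))))
  step 19: S(S(S(S(S(S(add(mul(SZ, SZ), Z)))))))
  step 20: S(S(S(S(S(S(add(add(SZ, mul(Z, SZ)), Z)))))))
  step 21: S(S(S(S(S(S(add(S(add(Z, mul(Z, SZ))), Z)))))))
  step 22: S(S(S(S(S(S(S(add(add(Z, mul(Z, SZ)), Z))))))))
  step 23: S(S(S(S(S(S(S(add(mul(Z, SZ), Z))))))))
  step 24: S(S(S(S(S(S(S(add(Z, Z))))))))
  step 25: S^7(Z)

Term B:
  start: add(S^4(Z), SZ)
  step 1: S(add(SSSZ, SZ))
  step 2: S(S(add(SSZ, SZ)))
  step 3: S(S(S(add(SZ, SZ))))
  step 4: S(S(S(S(add(Z, SZ)))))
  step 5: S^5(Z)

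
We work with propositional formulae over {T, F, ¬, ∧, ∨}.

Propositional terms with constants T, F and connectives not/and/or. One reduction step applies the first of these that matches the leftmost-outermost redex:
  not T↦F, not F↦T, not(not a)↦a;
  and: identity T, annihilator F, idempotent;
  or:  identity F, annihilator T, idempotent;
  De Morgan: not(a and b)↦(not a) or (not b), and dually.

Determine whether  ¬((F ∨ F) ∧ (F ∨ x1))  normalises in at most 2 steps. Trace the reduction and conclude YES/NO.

Answer: NO — after 2 steps the term is (¬F ∧ ¬F) ∨ ¬(F ∨ x1), not yet normal

Derivation:
  start: ¬((F ∨ F) ∧ (F ∨ x1))
  [1] ¬(F ∨ F) ∨ ¬(F ∨ x1)
  [2] (¬F ∧ ¬F) ∨ ¬(F ∨ x1)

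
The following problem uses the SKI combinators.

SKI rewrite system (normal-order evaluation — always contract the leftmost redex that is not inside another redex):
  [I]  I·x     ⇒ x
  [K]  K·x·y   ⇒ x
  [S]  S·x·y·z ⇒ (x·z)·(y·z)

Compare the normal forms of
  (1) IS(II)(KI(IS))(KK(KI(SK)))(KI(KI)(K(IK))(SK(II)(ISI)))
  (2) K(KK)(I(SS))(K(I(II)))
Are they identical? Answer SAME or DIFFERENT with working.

Answer: SAME — A ⇓ K, B ⇓ K

Derivation:
Term A:
  start: IS(II)(KI(IS))(KK(KI(SK)))(KI(KI)(K(IK))(SK(II)(ISI)))
  [1] S(II)(KI(IS))(KK(KI(SK)))(KI(KI)(K(IK))(SK(II)(ISI)))
  [2] II(KK(KI(SK)))(KI(IS)(KK(KI(SK))))(KI(KI)(K(IK))(SK(II)(ISI)))
  [3] I(KK(KI(SK)))(KI(IS)(KK(KI(SK))))(KI(KI)(K(IK))(SK(II)(ISI)))
  [4] KK(KI(SK))(KI(IS)(KK(KI(SK))))(KI(KI)(K(IK))(SK(II)(ISI)))
  [5] K(KI(IS)(KK(KI(SK))))(KI(KI)(K(IK))(SK(II)(ISI)))
  [6] KI(IS)(KK(KI(SK)))
  [7] I(KK(KI(SK)))
  [8] KK(KI(SK))
  [9] K

Term B:
  start: K(KK)(I(SS))(K(I(II)))
  [1] KK(K(I(II)))
  [2] K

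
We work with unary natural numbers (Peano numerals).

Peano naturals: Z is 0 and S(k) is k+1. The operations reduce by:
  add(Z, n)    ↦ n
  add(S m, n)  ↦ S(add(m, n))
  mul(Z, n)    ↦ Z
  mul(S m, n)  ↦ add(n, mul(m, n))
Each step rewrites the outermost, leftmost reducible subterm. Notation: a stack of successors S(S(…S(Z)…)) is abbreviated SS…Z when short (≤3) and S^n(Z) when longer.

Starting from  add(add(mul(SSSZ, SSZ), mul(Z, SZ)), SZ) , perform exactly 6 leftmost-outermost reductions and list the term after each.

  start: add(add(mul(SSSZ, SSZ), mul(Z, SZ)), SZ)
  [1] add(add(add(SSZ, mul(SSZ, SSZ)), mul(Z, SZ)), SZ)
  [2] add(add(S(add(SZ, mul(SSZ, SSZ))), mul(Z, SZ)), SZ)
  [3] add(S(add(add(SZ, mul(SSZ, SSZ)), mul(Z, SZ))), SZ)
  [4] S(add(add(add(SZ, mul(SSZ, SSZ)), mul(Z, SZ)), SZ))
  [5] S(add(add(S(add(Z, mul(SSZ, SSZ))), mul(Z, SZ)), SZ))
  [6] S(add(S(add(add(Z, mul(SSZ, SSZ)), mul(Z, SZ))), SZ))

Answer: after 6 steps: S(add(S(add(add(Z, mul(SSZ, SSZ)), mul(Z, SZ))), SZ))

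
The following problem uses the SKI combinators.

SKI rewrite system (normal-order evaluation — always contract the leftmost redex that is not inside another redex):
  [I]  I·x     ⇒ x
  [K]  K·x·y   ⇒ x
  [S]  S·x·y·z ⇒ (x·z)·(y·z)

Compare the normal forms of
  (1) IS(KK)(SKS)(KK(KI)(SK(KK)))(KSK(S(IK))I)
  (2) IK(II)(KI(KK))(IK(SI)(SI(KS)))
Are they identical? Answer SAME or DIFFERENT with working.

Term A:
  start: IS(KK)(SKS)(KK(KI)(SK(KK)))(KSK(S(IK))I)
  [1] S(KK)(SKS)(KK(KI)(SK(KK)))(KSK(S(IK))I)
  [2] KK(KK(KI)(SK(KK)))(SKS(KK(KI)(SK(KK))))(KSK(S(IK))I)
  [3] K(SKS(KK(KI)(SK(KK))))(KSK(S(IK))I)
  [4] SKS(KK(KI)(SK(KK)))
  [5] K(KK(KI)(SK(KK)))(S(KK(KI)(SK(KK))))
  [6] KK(KI)(SK(KK))
  [7] K(SK(KK))

Term B:
  start: IK(II)(KI(KK))(IK(SI)(SI(KS)))
  [1] K(II)(KI(KK))(IK(SI)(SI(KS)))
  [2] II(IK(SI)(SI(KS)))
  [3] I(IK(SI)(SI(KS)))
  [4] IK(SI)(SI(KS))
  [5] K(SI)(SI(KS))
  [6] SI

Answer: DIFFERENT — A ⇓ K(SK(KK)), B ⇓ SI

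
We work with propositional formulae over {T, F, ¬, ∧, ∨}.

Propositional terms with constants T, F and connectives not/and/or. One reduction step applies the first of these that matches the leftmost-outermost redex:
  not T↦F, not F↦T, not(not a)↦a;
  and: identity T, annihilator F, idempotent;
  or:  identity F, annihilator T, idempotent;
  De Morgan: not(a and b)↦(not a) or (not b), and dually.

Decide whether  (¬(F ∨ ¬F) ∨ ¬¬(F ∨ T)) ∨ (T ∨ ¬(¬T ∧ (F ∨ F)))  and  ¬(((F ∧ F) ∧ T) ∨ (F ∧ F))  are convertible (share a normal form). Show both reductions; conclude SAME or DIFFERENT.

Answer: SAME — A ⇓ T, B ⇓ T

Derivation:
Term A:
  start: (¬(F ∨ ¬F) ∨ ¬¬(F ∨ T)) ∨ (T ∨ ¬(¬T ∧ (F ∨ F)))
  step 1: ((¬F ∧ ¬¬F) ∨ ¬¬(F ∨ T)) ∨ (T ∨ ¬(¬T ∧ (F ∨ F)))
  step 2: ((T ∧ ¬¬F) ∨ ¬¬(F ∨ T)) ∨ (T ∨ ¬(¬T ∧ (F ∨ F)))
  step 3: (¬¬F ∨ ¬¬(F ∨ T)) ∨ (T ∨ ¬(¬T ∧ (F ∨ F)))
  step 4: (F ∨ ¬¬(F ∨ T)) ∨ (T ∨ ¬(¬T ∧ (F ∨ F)))
  step 5: ¬¬(F ∨ T) ∨ (T ∨ ¬(¬T ∧ (F ∨ F)))
  step 6: (F ∨ T) ∨ (T ∨ ¬(¬T ∧ (F ∨ F)))
  step 7: T ∨ (T ∨ ¬(¬T ∧ (F ∨ F)))
  step 8: T

Term B:
  start: ¬(((F ∧ F) ∧ T) ∨ (F ∧ F))
  step 1: ¬((F ∧ F) ∧ T) ∧ ¬(F ∧ F)
  step 2: (¬(F ∧ F) ∨ ¬T) ∧ ¬(F ∧ F)
  step 3: ((¬F ∨ ¬F) ∨ ¬T) ∧ ¬(F ∧ F)
  step 4: (¬F ∨ ¬T) ∧ ¬(F ∧ F)
  step 5: (T ∨ ¬T) ∧ ¬(F ∧ F)
  step 6: T ∧ ¬(F ∧ F)
  step 7: ¬(F ∧ F)
  step 8: ¬F ∨ ¬F
  step 9: ¬F
  step 10: T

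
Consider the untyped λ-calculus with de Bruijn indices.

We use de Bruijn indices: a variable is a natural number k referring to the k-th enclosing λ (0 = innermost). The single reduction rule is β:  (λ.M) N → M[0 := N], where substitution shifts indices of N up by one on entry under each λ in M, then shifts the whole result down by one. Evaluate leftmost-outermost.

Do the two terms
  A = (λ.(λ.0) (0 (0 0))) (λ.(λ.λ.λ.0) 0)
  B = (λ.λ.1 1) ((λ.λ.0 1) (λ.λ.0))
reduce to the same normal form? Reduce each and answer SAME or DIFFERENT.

Term A:
  start: (λ.(λ.0) (0 (0 0))) (λ.(λ.λ.λ.0) 0)
  [1] (λ.0) ((λ.(λ.λ.λ.0) 0) ((λ.(λ.λ.λ.0) 0) (λ.(λ.λ.λ.0) 0)))
  [2] (λ.(λ.λ.λ.0) 0) ((λ.(λ.λ.λ.0) 0) (λ.(λ.λ.λ.0) 0))
  [3] (λ.λ.λ.0) ((λ.(λ.λ.λ.0) 0) (λ.(λ.λ.λ.0) 0))
  [4] λ.λ.0

Term B:
  start: (λ.λ.1 1) ((λ.λ.0 1) (λ.λ.0))
  [1] λ.(λ.λ.0 1) (λ.λ.0) ((λ.λ.0 1) (λ.λ.0))
  [2] λ.(λ.0 (λ.λ.0)) ((λ.λ.0 1) (λ.λ.0))
  [3] λ.(λ.λ.0 1) (λ.λ.0) (λ.λ.0)
  [4] λ.(λ.0 (λ.λ.0)) (λ.λ.0)
  [5] λ.(λ.λ.0) (λ.λ.0)
  [6] λ.λ.0

Answer: SAME — A ⇓ λ.λ.0, B ⇓ λ.λ.0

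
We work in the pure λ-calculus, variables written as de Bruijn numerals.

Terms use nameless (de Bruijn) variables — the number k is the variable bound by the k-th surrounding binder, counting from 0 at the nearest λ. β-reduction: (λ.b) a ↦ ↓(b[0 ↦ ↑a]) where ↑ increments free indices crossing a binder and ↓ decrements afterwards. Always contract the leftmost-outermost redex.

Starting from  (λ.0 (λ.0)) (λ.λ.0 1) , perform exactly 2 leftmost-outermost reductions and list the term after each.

Answer: after 2 steps: λ.0 (λ.0)

Derivation:
  start: (λ.0 (λ.0)) (λ.λ.0 1)
  [1] (λ.λ.0 1) (λ.0)
  [2] λ.0 (λ.0)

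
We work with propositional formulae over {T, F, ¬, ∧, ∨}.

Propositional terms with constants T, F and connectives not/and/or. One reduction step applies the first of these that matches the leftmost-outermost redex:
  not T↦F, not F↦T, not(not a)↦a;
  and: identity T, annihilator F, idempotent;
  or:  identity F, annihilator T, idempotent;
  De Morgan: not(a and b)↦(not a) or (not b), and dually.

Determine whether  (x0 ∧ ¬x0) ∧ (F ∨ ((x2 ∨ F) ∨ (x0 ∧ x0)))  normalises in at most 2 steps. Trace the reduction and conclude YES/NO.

  start: (x0 ∧ ¬x0) ∧ (F ∨ ((x2 ∨ F) ∨ (x0 ∧ x0)))
  [1] (x0 ∧ ¬x0) ∧ ((x2 ∨ F) ∨ (x0 ∧ x0))
  [2] (x0 ∧ ¬x0) ∧ (x2 ∨ (x0 ∧ x0))

Answer: NO — after 2 steps the term is (x0 ∧ ¬x0) ∧ (x2 ∨ (x0 ∧ x0)), not yet normal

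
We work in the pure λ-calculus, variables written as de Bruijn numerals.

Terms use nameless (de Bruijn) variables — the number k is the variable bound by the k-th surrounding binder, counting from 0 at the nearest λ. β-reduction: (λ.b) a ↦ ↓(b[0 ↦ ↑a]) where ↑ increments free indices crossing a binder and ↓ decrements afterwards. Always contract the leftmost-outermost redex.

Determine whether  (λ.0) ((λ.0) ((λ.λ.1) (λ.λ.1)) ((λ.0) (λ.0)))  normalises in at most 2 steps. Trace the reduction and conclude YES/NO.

Answer: NO — after 2 steps the term is (λ.λ.1) (λ.λ.1) ((λ.0) (λ.0)), not yet normal

Reduction:
  start: (λ.0) ((λ.0) ((λ.λ.1) (λ.λ.1)) ((λ.0) (λ.0)))
  [1] (λ.0) ((λ.λ.1) (λ.λ.1)) ((λ.0) (λ.0))
  [2] (λ.λ.1) (λ.λ.1) ((λ.0) (λ.0))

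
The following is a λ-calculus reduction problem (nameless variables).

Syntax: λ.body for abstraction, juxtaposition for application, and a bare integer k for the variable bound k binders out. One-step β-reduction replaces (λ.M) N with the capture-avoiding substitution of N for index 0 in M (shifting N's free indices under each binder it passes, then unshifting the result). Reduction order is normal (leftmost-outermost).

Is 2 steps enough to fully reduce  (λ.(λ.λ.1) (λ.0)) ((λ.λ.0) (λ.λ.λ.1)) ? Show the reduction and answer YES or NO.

  start: (λ.(λ.λ.1) (λ.0)) ((λ.λ.0) (λ.λ.λ.1))
  step 1: (λ.λ.1) (λ.0)
  step 2: λ.λ.0

Answer: YES — reaches normal form λ.λ.0 in 2 ≤ 2 steps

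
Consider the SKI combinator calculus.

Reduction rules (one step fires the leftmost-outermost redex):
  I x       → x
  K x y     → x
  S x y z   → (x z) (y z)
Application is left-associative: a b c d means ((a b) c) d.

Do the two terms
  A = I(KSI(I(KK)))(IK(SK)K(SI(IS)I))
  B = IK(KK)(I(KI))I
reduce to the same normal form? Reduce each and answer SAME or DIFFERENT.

Term A:
  start: I(KSI(I(KK)))(IK(SK)K(SI(IS)I))
  [1] KSI(I(KK))(IK(SK)K(SI(IS)I))
  [2] S(I(KK))(IK(SK)K(SI(IS)I))
  [3] S(KK)(IK(SK)K(SI(IS)I))
  [4] S(KK)(K(SK)K(SI(IS)I))
  [5] S(KK)(SK(SI(IS)I))
  [6] S(KK)(SK(II(ISI)))
  [7] S(KK)(SK(I(ISI)))
  [8] S(KK)(SK(ISI))
  [9] S(KK)(SK(SI))

Term B:
  start: IK(KK)(I(KI))I
  [1] K(KK)(I(KI))I
  [2] KKI
  [3] K

Answer: DIFFERENT — A ⇓ S(KK)(SK(SI)), B ⇓ K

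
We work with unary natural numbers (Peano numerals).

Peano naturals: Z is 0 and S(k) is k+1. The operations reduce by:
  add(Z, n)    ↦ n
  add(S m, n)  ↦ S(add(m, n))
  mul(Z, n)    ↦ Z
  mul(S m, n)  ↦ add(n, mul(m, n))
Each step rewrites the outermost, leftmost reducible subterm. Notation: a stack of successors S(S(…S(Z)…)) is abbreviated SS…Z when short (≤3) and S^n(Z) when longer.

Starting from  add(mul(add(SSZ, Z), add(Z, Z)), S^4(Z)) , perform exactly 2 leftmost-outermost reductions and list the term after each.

Answer: after 2 steps: add(add(add(Z, Z), mul(add(SZ, Z), add(Z, Z))), S^4(Z))

Derivation:
  start: add(mul(add(SSZ, Z), add(Z, Z)), S^4(Z))
  [1] add(mul(S(add(SZ, Z)), add(Z, Z)), S^4(Z))
  [2] add(add(add(Z, Z), mul(add(SZ, Z), add(Z, Z))), S^4(Z))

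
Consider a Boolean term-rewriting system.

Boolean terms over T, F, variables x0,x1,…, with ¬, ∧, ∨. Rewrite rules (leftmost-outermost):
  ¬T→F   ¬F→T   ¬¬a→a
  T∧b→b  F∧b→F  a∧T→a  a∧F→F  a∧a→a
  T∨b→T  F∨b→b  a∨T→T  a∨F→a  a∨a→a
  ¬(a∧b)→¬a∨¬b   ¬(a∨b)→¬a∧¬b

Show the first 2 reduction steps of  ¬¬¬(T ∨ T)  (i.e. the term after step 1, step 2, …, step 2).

  start: ¬¬¬(T ∨ T)
  step 1: ¬(T ∨ T)
  step 2: ¬T ∧ ¬T

Answer: after 2 steps: ¬T ∧ ¬T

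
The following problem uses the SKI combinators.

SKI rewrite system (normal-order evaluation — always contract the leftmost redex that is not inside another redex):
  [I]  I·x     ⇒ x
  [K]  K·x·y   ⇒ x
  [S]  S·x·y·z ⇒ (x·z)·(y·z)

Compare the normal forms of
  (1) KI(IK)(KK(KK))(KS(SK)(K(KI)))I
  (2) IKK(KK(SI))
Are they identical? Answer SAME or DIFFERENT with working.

Answer: DIFFERENT — A ⇓ S(K(KI)), B ⇓ K

Working:
Term A:
  start: KI(IK)(KK(KK))(KS(SK)(K(KI)))I
  →1  I(KK(KK))(KS(SK)(K(KI)))I
  →2  KK(KK)(KS(SK)(K(KI)))I
  →3  K(KS(SK)(K(KI)))I
  →4  KS(SK)(K(KI))
  →5  S(K(KI))

Term B:
  start: IKK(KK(SI))
  →1  KK(KK(SI))
  →2  K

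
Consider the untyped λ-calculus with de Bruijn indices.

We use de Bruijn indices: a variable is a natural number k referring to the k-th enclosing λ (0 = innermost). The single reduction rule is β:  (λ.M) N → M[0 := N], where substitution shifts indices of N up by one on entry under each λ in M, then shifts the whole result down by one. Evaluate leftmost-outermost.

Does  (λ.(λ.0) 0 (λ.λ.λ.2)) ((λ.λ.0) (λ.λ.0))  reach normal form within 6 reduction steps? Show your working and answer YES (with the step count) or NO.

  start: (λ.(λ.0) 0 (λ.λ.λ.2)) ((λ.λ.0) (λ.λ.0))
  step 1: (λ.0) ((λ.λ.0) (λ.λ.0)) (λ.λ.λ.2)
  step 2: (λ.λ.0) (λ.λ.0) (λ.λ.λ.2)
  step 3: (λ.0) (λ.λ.λ.2)
  step 4: λ.λ.λ.2

Answer: YES — reaches normal form λ.λ.λ.2 in 4 ≤ 6 steps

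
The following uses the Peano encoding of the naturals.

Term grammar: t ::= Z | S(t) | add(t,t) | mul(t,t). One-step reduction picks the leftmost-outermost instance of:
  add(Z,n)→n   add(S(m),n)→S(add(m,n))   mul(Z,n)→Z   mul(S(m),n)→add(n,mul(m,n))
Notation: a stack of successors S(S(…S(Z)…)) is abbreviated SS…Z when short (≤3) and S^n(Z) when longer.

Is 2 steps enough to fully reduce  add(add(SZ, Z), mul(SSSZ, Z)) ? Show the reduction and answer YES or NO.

  start: add(add(SZ, Z), mul(SSSZ, Z))
  →1  add(S(add(Z, Z)), mul(SSSZ, Z))
  →2  S(add(add(Z, Z), mul(SSSZ, Z)))

Answer: NO — after 2 steps the term is S(add(add(Z, Z), mul(SSSZ, Z))), not yet normal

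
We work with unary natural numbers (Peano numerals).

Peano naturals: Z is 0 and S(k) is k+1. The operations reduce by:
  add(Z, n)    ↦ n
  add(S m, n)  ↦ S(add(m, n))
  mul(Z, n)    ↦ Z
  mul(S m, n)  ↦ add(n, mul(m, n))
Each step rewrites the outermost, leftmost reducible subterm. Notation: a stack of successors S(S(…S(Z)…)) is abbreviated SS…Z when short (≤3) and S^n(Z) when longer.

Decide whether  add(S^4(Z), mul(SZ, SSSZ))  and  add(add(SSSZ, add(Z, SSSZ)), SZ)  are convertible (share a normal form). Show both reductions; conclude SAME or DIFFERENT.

Answer: SAME — A ⇓ S^7(Z), B ⇓ S^7(Z)

Working:
Term A:
  start: add(S^4(Z), mul(SZ, SSSZ))
  step 1: S(add(SSSZ, mul(SZ, SSSZ)))
  step 2: S(S(add(SSZ, mul(SZ, SSSZ))))
  step 3: S(S(S(add(SZ, mul(SZ, SSSZ)))))
  step 4: S(S(S(S(add(Z, mul(SZ, SSSZ))))))
  step 5: S(S(S(S(mul(SZ, SSSZ)))))
  step 6: S(S(S(S(add(SSSZ, mul(Z, SSSZ))))))
  step 7: S(S(S(S(S(add(SSZ, mul(Z, SSSZ)))))))
  step 8: S(S(S(S(S(S(add(SZ, mul(Z, SSSZ))))))))
  step 9: S(S(S(S(S(S(S(add(Z, mul(Z, SSSZ)))))))))
  step 10: S(S(S(S(S(S(S(mul(Z, SSSZ))))))))
  step 11: S^7(Z)

Term B:
  start: add(add(SSSZ, add(Z, SSSZ)), SZ)
  step 1: add(S(add(SSZ, add(Z, SSSZ))), SZ)
  step 2: S(add(add(SSZ, add(Z, SSSZ)), SZ))
  step 3: S(add(S(add(SZ, add(Z, SSSZ))), SZ))
  step 4: S(S(add(add(SZ, add(Z, SSSZ)), SZ)))
  step 5: S(S(add(S(add(Z, add(Z, SSSZ))), SZ)))
  step 6: S(S(S(add(add(Z, add(Z, SSSZ)), SZ))))
  step 7: S(S(S(add(add(Z, SSSZ), SZ))))
  step 8: S(S(S(add(SSSZ, SZ))))
  step 9: S(S(S(S(add(SSZ, SZ)))))
  step 10: S(S(S(S(S(add(SZ, SZ))))))
  step 11: S(S(S(S(S(S(add(Z, SZ)))))))
  step 12: S^7(Z)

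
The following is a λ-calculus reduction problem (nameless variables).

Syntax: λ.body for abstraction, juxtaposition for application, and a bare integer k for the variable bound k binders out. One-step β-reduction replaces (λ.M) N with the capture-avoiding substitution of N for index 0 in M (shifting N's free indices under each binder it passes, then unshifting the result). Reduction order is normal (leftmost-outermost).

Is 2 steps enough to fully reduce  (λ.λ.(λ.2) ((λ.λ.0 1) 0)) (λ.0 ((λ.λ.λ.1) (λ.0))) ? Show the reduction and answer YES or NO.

Answer: NO — after 2 steps the term is λ.λ.0 ((λ.λ.λ.1) (λ.0)), not yet normal

Reduction:
  start: (λ.λ.(λ.2) ((λ.λ.0 1) 0)) (λ.0 ((λ.λ.λ.1) (λ.0)))
  [1] λ.(λ.λ.0 ((λ.λ.λ.1) (λ.0))) ((λ.λ.0 1) 0)
  [2] λ.λ.0 ((λ.λ.λ.1) (λ.0))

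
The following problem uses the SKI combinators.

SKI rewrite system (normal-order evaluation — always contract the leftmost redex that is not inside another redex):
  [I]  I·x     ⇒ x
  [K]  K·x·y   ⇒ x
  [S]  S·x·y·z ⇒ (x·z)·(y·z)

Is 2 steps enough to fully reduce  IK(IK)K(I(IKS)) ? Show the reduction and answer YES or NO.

Answer: NO — after 2 steps the term is IK(I(IKS)), not yet normal

Reduction:
  start: IK(IK)K(I(IKS))
  →1  K(IK)K(I(IKS))
  →2  IK(I(IKS))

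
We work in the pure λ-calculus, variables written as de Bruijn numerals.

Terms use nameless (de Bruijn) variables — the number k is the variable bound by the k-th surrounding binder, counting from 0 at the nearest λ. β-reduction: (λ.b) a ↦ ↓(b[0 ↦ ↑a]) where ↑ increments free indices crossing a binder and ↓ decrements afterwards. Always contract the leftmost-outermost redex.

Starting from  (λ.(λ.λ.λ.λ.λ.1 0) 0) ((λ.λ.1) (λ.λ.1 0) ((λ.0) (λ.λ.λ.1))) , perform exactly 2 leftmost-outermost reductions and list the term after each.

  start: (λ.(λ.λ.λ.λ.λ.1 0) 0) ((λ.λ.1) (λ.λ.1 0) ((λ.0) (λ.λ.λ.1)))
  →1  (λ.λ.λ.λ.λ.1 0) ((λ.λ.1) (λ.λ.1 0) ((λ.0) (λ.λ.λ.1)))
  →2  λ.λ.λ.λ.1 0

Answer: after 2 steps: λ.λ.λ.λ.1 0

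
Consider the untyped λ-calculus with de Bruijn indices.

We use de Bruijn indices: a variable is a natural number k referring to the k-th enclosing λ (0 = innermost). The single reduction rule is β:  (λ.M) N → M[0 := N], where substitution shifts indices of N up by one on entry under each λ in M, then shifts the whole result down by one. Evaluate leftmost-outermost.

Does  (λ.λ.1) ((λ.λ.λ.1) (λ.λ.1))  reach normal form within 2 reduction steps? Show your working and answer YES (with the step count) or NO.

  start: (λ.λ.1) ((λ.λ.λ.1) (λ.λ.1))
  →1  λ.(λ.λ.λ.1) (λ.λ.1)
  →2  λ.λ.λ.1

Answer: YES — reaches normal form λ.λ.λ.1 in 2 ≤ 2 steps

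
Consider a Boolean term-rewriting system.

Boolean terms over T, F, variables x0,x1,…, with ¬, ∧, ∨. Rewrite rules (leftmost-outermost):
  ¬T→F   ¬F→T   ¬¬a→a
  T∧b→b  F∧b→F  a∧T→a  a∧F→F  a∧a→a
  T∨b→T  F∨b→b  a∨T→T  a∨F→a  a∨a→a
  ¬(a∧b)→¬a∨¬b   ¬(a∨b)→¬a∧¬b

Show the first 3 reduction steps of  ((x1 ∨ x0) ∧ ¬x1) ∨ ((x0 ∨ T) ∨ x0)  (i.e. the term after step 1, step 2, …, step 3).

  start: ((x1 ∨ x0) ∧ ¬x1) ∨ ((x0 ∨ T) ∨ x0)
  step 1: ((x1 ∨ x0) ∧ ¬x1) ∨ (T ∨ x0)
  step 2: ((x1 ∨ x0) ∧ ¬x1) ∨ T
  step 3: T

Answer: after 3 steps: T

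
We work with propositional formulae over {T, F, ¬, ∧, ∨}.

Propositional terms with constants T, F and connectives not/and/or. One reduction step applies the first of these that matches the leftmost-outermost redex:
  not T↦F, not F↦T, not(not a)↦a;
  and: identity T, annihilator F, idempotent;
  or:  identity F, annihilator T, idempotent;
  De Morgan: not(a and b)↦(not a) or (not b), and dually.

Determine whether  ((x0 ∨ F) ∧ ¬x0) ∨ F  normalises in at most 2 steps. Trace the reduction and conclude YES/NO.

  start: ((x0 ∨ F) ∧ ¬x0) ∨ F
  step 1: (x0 ∨ F) ∧ ¬x0
  step 2: x0 ∧ ¬x0

Answer: YES — reaches normal form x0 ∧ ¬x0 in 2 ≤ 2 steps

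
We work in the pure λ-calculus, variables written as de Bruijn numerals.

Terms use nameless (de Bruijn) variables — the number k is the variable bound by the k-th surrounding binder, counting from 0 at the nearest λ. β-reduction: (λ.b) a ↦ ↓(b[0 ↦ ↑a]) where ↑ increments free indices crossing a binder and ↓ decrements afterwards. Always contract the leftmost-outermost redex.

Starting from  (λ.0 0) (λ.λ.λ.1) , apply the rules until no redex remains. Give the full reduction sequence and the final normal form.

  start: (λ.0 0) (λ.λ.λ.1)
  →1  (λ.λ.λ.1) (λ.λ.λ.1)
  →2  λ.λ.1

Answer: normal form = λ.λ.1  (in 2 steps)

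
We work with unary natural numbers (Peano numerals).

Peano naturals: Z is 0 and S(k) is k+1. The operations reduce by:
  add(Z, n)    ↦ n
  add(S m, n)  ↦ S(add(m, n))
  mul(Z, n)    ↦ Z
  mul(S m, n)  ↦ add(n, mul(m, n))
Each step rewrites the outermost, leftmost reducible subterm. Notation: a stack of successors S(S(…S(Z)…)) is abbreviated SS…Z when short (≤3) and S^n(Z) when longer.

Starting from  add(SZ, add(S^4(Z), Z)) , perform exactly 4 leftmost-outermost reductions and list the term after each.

Answer: after 4 steps: S(S(S(add(SSZ, Z))))

Working:
  start: add(SZ, add(S^4(Z), Z))
  →1  S(add(Z, add(S^4(Z), Z)))
  →2  S(add(S^4(Z), Z))
  →3  S(S(add(SSSZ, Z)))
  →4  S(S(S(add(SSZ, Z))))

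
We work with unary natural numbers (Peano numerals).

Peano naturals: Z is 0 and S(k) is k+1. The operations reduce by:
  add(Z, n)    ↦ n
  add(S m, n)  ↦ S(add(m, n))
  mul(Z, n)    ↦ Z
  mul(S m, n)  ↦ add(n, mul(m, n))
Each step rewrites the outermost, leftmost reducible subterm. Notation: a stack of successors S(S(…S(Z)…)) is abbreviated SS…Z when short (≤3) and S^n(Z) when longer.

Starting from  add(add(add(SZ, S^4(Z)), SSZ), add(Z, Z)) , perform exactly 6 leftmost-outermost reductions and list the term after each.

Answer: after 6 steps: S(S(add(add(SSSZ, SSZ), add(Z, Z))))

Derivation:
  start: add(add(add(SZ, S^4(Z)), SSZ), add(Z, Z))
  step 1: add(add(S(add(Z, S^4(Z))), SSZ), add(Z, Z))
  step 2: add(S(add(add(Z, S^4(Z)), SSZ)), add(Z, Z))
  step 3: S(add(add(add(Z, S^4(Z)), SSZ), add(Z, Z)))
  step 4: S(add(add(S^4(Z), SSZ), add(Z, Z)))
  step 5: S(add(S(add(SSSZ, SSZ)), add(Z, Z)))
  step 6: S(S(add(add(SSSZ, SSZ), add(Z, Z))))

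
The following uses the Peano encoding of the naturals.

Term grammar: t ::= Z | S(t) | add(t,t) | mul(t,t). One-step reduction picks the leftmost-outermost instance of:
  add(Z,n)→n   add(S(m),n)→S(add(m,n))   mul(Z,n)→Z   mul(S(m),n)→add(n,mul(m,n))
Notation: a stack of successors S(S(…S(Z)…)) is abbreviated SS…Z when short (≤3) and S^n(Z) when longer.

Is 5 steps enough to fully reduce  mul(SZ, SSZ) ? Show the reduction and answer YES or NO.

  start: mul(SZ, SSZ)
  [1] add(SSZ, mul(Z, SSZ))
  [2] S(add(SZ, mul(Z, SSZ)))
  [3] S(S(add(Z, mul(Z, SSZ))))
  [4] S(S(mul(Z, SSZ)))
  [5] SSZ

Answer: YES — reaches normal form SSZ in 5 ≤ 5 steps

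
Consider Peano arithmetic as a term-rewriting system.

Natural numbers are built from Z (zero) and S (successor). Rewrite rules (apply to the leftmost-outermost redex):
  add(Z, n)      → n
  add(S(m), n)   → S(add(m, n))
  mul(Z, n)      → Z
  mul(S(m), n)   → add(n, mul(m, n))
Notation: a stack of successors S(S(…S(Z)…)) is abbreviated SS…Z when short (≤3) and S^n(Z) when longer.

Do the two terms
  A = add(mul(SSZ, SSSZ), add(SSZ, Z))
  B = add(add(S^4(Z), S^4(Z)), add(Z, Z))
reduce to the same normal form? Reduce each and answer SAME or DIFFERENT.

Answer: SAME — A ⇓ S^8(Z), B ⇓ S^8(Z)

Working:
Term A:
  start: add(mul(SSZ, SSSZ), add(SSZ, Z))
  →1  add(add(SSSZ, mul(SZ, SSSZ)), add(SSZ, Z))
  →2  add(S(add(SSZ, mul(SZ, SSSZ))), add(SSZ, Z))
  →3  S(add(add(SSZ, mul(SZ, SSSZ)), add(SSZ, Z)))
  →4  S(add(S(add(SZ, mul(SZ, SSSZ))), add(SSZ, Z)))
  →5  S(S(add(add(SZ, mul(SZ, SSSZ)), add(SSZ, Z))))
  →6  S(S(add(S(add(Z, mul(SZ, SSSZ))), add(SSZ, Z))))
  →7  S(S(S(add(add(Z, mul(SZ, SSSZ)), add(SSZ, Z)))))
  →8  S(S(S(add(mul(SZ, SSSZ), add(SSZ, Z)))))
  →9  S(S(S(add(add(SSSZ, mul(Z, SSSZ)), add(SSZ, Z)))))
  →10  S(S(S(add(S(add(SSZ, mul(Z, SSSZ))), add(SSZ, Z)))))
  →11  S(S(S(S(add(add(SSZ, mul(Z, SSSZ)), add(SSZ, Z))))))
  →12  S(S(S(S(add(S(add(SZ, mul(Z, SSSZ))), add(SSZ, Z))))))
  →13  S(S(S(S(S(add(add(SZ, mul(Z, SSSZ)), add(SSZ, Z)))))))
  →14  S(S(S(S(S(add(S(add(Z, mul(Z, SSSZ))), add(SSZ, Z)))))))
  →15  S(S(S(S(S(S(add(add(Z, mul(Z, SSSZ)), add(SSZ, Z))))))))
  →16  S(S(S(S(S(S(add(mul(Z, SSSZ), add(SSZ, Z))))))))
  →17  S(S(S(S(S(S(add(Z, add(SSZ, Z))))))))
  →18  S(S(S(S(S(S(add(SSZ, Z)))))))
  →19  S(S(S(S(S(S(S(add(SZ, Z))))))))
  →20  S(S(S(S(S(S(S(S(add(Z, Z)))))))))
  →21  S^8(Z)

Term B:
  start: add(add(S^4(Z), S^4(Z)), add(Z, Z))
  →1  add(S(add(SSSZ, S^4(Z))), add(Z, Z))
  →2  S(add(add(SSSZ, S^4(Z)), add(Z, Z)))
  →3  S(add(S(add(SSZ, S^4(Z))), add(Z, Z)))
  →4  S(S(add(add(SSZ, S^4(Z)), add(Z, Z))))
  →5  S(S(add(S(add(SZ, S^4(Z))), add(Z, Z))))
  →6  S(S(S(add(add(SZ, S^4(Z)), add(Z, Z)))))
  →7  S(S(S(add(S(add(Z, S^4(Z))), add(Z, Z)))))
  →8  S(S(S(S(add(add(Z, S^4(Z)), add(Z, Z))))))
  →9  S(S(S(S(add(S^4(Z), add(Z, Z))))))
  →10  S(S(S(S(S(add(SSSZ, add(Z, Z)))))))
  →11  S(S(S(S(S(S(add(SSZ, add(Z, Z))))))))
  →12  S(S(S(S(S(S(S(add(SZ, add(Z, Z)))))))))
  →13  S(S(S(S(S(S(S(S(add(Z, add(Z, Z))))))))))
  →14  S(S(S(S(S(S(S(S(add(Z, Z)))))))))
  →15  S^8(Z)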